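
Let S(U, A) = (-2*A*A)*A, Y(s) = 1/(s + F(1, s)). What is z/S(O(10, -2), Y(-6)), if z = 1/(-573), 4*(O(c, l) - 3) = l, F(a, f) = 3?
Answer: -9/382 ≈ -0.023560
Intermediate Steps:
O(c, l) = 3 + l/4
Y(s) = 1/(3 + s) (Y(s) = 1/(s + 3) = 1/(3 + s))
S(U, A) = -2*A³ (S(U, A) = (-2*A²)*A = -2*A³)
z = -1/573 ≈ -0.0017452
z/S(O(10, -2), Y(-6)) = -(-(3 - 6)³/2)/573 = -1/(573*((-2*(1/(-3))³))) = -1/(573*((-2*(-⅓)³))) = -1/(573*((-2*(-1/27)))) = -1/(573*2/27) = -1/573*27/2 = -9/382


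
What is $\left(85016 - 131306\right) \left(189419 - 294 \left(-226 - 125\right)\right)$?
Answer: $-13545055770$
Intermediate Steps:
$\left(85016 - 131306\right) \left(189419 - 294 \left(-226 - 125\right)\right) = - 46290 \left(189419 - -103194\right) = - 46290 \left(189419 + 103194\right) = \left(-46290\right) 292613 = -13545055770$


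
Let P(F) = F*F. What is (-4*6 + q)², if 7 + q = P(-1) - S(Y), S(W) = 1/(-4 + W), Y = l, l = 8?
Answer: 14641/16 ≈ 915.06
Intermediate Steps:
P(F) = F²
Y = 8
q = -25/4 (q = -7 + ((-1)² - 1/(-4 + 8)) = -7 + (1 - 1/4) = -7 + (1 - 1*¼) = -7 + (1 - ¼) = -7 + ¾ = -25/4 ≈ -6.2500)
(-4*6 + q)² = (-4*6 - 25/4)² = (-24 - 25/4)² = (-121/4)² = 14641/16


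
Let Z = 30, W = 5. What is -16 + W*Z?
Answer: 134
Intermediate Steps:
-16 + W*Z = -16 + 5*30 = -16 + 150 = 134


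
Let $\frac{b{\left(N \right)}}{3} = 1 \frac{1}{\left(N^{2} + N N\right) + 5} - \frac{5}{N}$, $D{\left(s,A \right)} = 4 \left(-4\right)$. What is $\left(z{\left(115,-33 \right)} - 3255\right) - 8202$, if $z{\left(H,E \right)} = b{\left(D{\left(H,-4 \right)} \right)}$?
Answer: $- \frac{94764501}{8272} \approx -11456.0$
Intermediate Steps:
$D{\left(s,A \right)} = -16$
$b{\left(N \right)} = - \frac{15}{N} + \frac{3}{5 + 2 N^{2}}$ ($b{\left(N \right)} = 3 \left(1 \frac{1}{\left(N^{2} + N N\right) + 5} - \frac{5}{N}\right) = 3 \left(1 \frac{1}{\left(N^{2} + N^{2}\right) + 5} - \frac{5}{N}\right) = 3 \left(1 \frac{1}{2 N^{2} + 5} - \frac{5}{N}\right) = 3 \left(1 \frac{1}{5 + 2 N^{2}} - \frac{5}{N}\right) = 3 \left(\frac{1}{5 + 2 N^{2}} - \frac{5}{N}\right) = - \frac{15}{N} + \frac{3}{5 + 2 N^{2}}$)
$z{\left(H,E \right)} = \frac{7803}{8272}$ ($z{\left(H,E \right)} = \frac{3 \left(-25 - 16 - 10 \left(-16\right)^{2}\right)}{\left(-16\right) \left(5 + 2 \left(-16\right)^{2}\right)} = 3 \left(- \frac{1}{16}\right) \frac{1}{5 + 2 \cdot 256} \left(-25 - 16 - 2560\right) = 3 \left(- \frac{1}{16}\right) \frac{1}{5 + 512} \left(-25 - 16 - 2560\right) = 3 \left(- \frac{1}{16}\right) \frac{1}{517} \left(-2601\right) = \frac{7803}{8272}$)
$\left(z{\left(115,-33 \right)} - 3255\right) - 8202 = \left(\frac{7803}{8272} - 3255\right) - 8202 = - \frac{26917557}{8272} - 8202 = - \frac{94764501}{8272}$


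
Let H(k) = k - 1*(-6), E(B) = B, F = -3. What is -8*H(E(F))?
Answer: -24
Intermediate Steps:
H(k) = 6 + k (H(k) = k + 6 = 6 + k)
-8*H(E(F)) = -8*(6 - 3) = -8*3 = -24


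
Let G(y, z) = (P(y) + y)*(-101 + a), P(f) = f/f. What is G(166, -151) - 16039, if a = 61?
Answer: -22719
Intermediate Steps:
P(f) = 1
G(y, z) = -40 - 40*y (G(y, z) = (1 + y)*(-101 + 61) = (1 + y)*(-40) = -40 - 40*y)
G(166, -151) - 16039 = (-40 - 40*166) - 16039 = (-40 - 6640) - 16039 = -6680 - 16039 = -22719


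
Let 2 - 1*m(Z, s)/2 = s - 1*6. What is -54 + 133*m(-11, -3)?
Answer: 2872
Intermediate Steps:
m(Z, s) = 16 - 2*s (m(Z, s) = 4 - 2*(s - 1*6) = 4 - 2*(s - 6) = 4 - 2*(-6 + s) = 4 + (12 - 2*s) = 16 - 2*s)
-54 + 133*m(-11, -3) = -54 + 133*(16 - 2*(-3)) = -54 + 133*(16 + 6) = -54 + 133*22 = -54 + 2926 = 2872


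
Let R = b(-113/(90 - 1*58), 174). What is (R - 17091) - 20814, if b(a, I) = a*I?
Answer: -616311/16 ≈ -38519.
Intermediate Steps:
b(a, I) = I*a
R = -9831/16 (R = 174*(-113/(90 - 1*58)) = 174*(-113/(90 - 58)) = 174*(-113/32) = -9831/16 ≈ -614.44)
(R - 17091) - 20814 = (-9831/16 - 17091) - 20814 = -283287/16 - 20814 = -616311/16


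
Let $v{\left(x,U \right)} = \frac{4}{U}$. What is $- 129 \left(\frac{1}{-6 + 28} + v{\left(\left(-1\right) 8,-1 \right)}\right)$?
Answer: $\frac{11223}{22} \approx 510.14$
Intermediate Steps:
$- 129 \left(\frac{1}{-6 + 28} + v{\left(\left(-1\right) 8,-1 \right)}\right) = - 129 \left(\frac{1}{-6 + 28} + \frac{4}{-1}\right) = - 129 \left(\frac{1}{22} + 4 \left(-1\right)\right) = - 129 \left(\frac{1}{22} - 4\right) = \left(-129\right) \left(- \frac{87}{22}\right) = \frac{11223}{22}$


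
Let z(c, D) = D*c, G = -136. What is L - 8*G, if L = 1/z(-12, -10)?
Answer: 130561/120 ≈ 1088.0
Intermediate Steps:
L = 1/120 (L = 1/(-10*(-12)) = 1/120 ≈ 0.0083333)
L - 8*G = 1/120 - 8*(-136) = 1/120 + 1088 = 130561/120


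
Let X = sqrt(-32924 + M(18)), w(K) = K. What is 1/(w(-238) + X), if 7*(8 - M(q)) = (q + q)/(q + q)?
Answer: -1666/626921 - I*sqrt(1612891)/626921 ≈ -0.0026574 - 0.0020258*I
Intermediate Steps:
M(q) = 55/7 (M(q) = 8 - (q + q)/(7*(q + q)) = 8 - 2*q/(7*(2*q)) = 8 - 2*q*1/(2*q)/7 = 8 - 1/7*1 = 8 - 1/7 = 55/7)
X = I*sqrt(1612891)/7 (X = sqrt(-32924 + 55/7) = sqrt(-230413/7) = I*sqrt(1612891)/7 ≈ 181.43*I)
1/(w(-238) + X) = 1/(-238 + I*sqrt(1612891)/7)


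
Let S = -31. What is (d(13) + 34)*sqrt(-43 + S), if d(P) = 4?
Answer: 38*I*sqrt(74) ≈ 326.89*I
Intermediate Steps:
(d(13) + 34)*sqrt(-43 + S) = (4 + 34)*sqrt(-43 - 31) = 38*sqrt(-74) = 38*(I*sqrt(74)) = 38*I*sqrt(74)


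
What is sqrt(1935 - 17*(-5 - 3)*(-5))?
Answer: sqrt(1255) ≈ 35.426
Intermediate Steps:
sqrt(1935 - 17*(-5 - 3)*(-5)) = sqrt(1935 - 17*(-8)*(-5)) = sqrt(1935 + 136*(-5)) = sqrt(1935 - 680) = sqrt(1255)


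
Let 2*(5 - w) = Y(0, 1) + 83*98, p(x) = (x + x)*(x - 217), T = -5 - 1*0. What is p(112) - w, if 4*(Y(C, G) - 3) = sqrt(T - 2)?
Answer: -38913/2 + I*sqrt(7)/8 ≈ -19457.0 + 0.33072*I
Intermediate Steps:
T = -5 (T = -5 + 0 = -5)
Y(C, G) = 3 + I*sqrt(7)/4 (Y(C, G) = 3 + sqrt(-5 - 2)/4 = 3 + sqrt(-7)/4 = 3 + (I*sqrt(7))/4 = 3 + I*sqrt(7)/4)
p(x) = 2*x*(-217 + x) (p(x) = (2*x)*(-217 + x) = 2*x*(-217 + x))
w = -8127/2 - I*sqrt(7)/8 (w = 5 - ((3 + I*sqrt(7)/4) + 83*98)/2 = 5 - ((3 + I*sqrt(7)/4) + 8134)/2 = 5 - (8137 + I*sqrt(7)/4)/2 = 5 + (-8137/2 - I*sqrt(7)/8) = -8127/2 - I*sqrt(7)/8 ≈ -4063.5 - 0.33072*I)
p(112) - w = 2*112*(-217 + 112) - (-8127/2 - I*sqrt(7)/8) = 2*112*(-105) + (8127/2 + I*sqrt(7)/8) = -23520 + (8127/2 + I*sqrt(7)/8) = -38913/2 + I*sqrt(7)/8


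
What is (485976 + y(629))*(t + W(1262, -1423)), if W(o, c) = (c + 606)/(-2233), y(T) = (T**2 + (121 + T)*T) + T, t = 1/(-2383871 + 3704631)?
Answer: 7454322412803/15047230 ≈ 4.9540e+5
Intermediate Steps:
t = 1/1320760 ≈ 7.5714e-7
y(T) = T + T**2 + T*(121 + T) (y(T) = (T**2 + T*(121 + T)) + T = T + T**2 + T*(121 + T))
W(o, c) = -606/2233 - c/2233 (W(o, c) = (606 + c)*(-1/2233) = -606/2233 - c/2233)
(485976 + y(629))*(t + W(1262, -1423)) = (485976 + 2*629*(61 + 629))*(1/1320760 + (-606/2233 - 1/2233*(-1423))) = (485976 + 2*629*690)*(1/1320760 + (-606/2233 + 1423/2233)) = (485976 + 868020)*(1/1320760 + 817/2233) = 1353996*(22021697/60188920) = 7454322412803/15047230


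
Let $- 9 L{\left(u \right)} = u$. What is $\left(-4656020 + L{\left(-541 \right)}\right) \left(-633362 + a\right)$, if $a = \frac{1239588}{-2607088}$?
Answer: $\frac{17298154364473566679}{5865948} \approx 2.9489 \cdot 10^{12}$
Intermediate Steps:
$L{\left(u \right)} = - \frac{u}{9}$
$a = - \frac{309897}{651772}$ ($a = 1239588 \left(- \frac{1}{2607088}\right) = - \frac{309897}{651772} \approx -0.47547$)
$\left(-4656020 + L{\left(-541 \right)}\right) \left(-633362 + a\right) = \left(-4656020 - - \frac{541}{9}\right) \left(-633362 - \frac{309897}{651772}\right) = \left(-4656020 + \frac{541}{9}\right) \left(- \frac{412807927361}{651772}\right) = \left(- \frac{41903639}{9}\right) \left(- \frac{412807927361}{651772}\right) = \frac{17298154364473566679}{5865948}$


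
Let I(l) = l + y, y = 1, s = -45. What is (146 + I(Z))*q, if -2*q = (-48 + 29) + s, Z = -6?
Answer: 4512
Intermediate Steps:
q = 32 (q = -((-48 + 29) - 45)/2 = -(-19 - 45)/2 = -½*(-64) = 32)
I(l) = 1 + l (I(l) = l + 1 = 1 + l)
(146 + I(Z))*q = (146 + (1 - 6))*32 = (146 - 5)*32 = 141*32 = 4512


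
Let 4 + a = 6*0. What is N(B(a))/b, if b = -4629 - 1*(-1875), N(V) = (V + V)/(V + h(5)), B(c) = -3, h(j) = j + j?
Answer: 1/3213 ≈ 0.00031124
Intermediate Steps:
h(j) = 2*j
a = -4 (a = -4 + 6*0 = -4 + 0 = -4)
N(V) = 2*V/(10 + V) (N(V) = (V + V)/(V + 2*5) = (2*V)/(V + 10) = (2*V)/(10 + V) = 2*V/(10 + V))
b = -2754 (b = -4629 + 1875 = -2754)
N(B(a))/b = (2*(-3)/(10 - 3))/(-2754) = (2*(-3)/7)*(-1/2754) = (2*(-3)*(1/7))*(-1/2754) = -6/7*(-1/2754) = 1/3213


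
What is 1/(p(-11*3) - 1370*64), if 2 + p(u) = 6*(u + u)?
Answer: -1/88078 ≈ -1.1354e-5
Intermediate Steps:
p(u) = -2 + 12*u (p(u) = -2 + 6*(u + u) = -2 + 6*(2*u) = -2 + 12*u)
1/(p(-11*3) - 1370*64) = 1/((-2 + 12*(-11*3)) - 1370*64) = 1/((-2 + 12*(-33)) - 87680) = 1/((-2 - 396) - 87680) = 1/(-398 - 87680) = 1/(-88078) = -1/88078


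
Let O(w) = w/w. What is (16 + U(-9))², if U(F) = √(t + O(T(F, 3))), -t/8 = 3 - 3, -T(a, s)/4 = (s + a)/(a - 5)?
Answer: 289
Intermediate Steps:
T(a, s) = -4*(a + s)/(-5 + a) (T(a, s) = -4*(s + a)/(a - 5) = -4*(a + s)/(-5 + a))
t = 0 (t = -8*(3 - 3) = -8*0 = 0)
O(w) = 1
U(F) = 1 (U(F) = √(0 + 1) = √1 = 1)
(16 + U(-9))² = (16 + 1)² = 17² = 289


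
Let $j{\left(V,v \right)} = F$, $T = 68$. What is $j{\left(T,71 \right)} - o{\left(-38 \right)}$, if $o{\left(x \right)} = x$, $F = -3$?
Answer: $35$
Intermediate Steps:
$j{\left(V,v \right)} = -3$
$j{\left(T,71 \right)} - o{\left(-38 \right)} = -3 - -38 = -3 + 38 = 35$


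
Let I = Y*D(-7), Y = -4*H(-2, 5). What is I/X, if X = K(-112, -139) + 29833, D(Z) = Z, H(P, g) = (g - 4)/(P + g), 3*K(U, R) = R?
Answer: 7/22340 ≈ 0.00031334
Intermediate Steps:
K(U, R) = R/3
H(P, g) = (-4 + g)/(P + g)
Y = -4/3 (Y = -4*(-4 + 5)/(-2 + 5) = -4/3 ≈ -1.3333)
X = 89360/3 (X = (⅓)*(-139) + 29833 = -139/3 + 29833 = 89360/3 ≈ 29787.)
I = 28/3 (I = -4/3*(-7) = 28/3 ≈ 9.3333)
I/X = 28/(3*(89360/3)) = (28/3)*(3/89360) = 7/22340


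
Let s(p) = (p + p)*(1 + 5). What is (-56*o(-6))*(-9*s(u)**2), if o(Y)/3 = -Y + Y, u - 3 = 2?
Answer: 0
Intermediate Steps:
u = 5 (u = 3 + 2 = 5)
s(p) = 12*p (s(p) = (2*p)*6 = 12*p)
o(Y) = 0 (o(Y) = 3*(-Y + Y) = 3*0 = 0)
(-56*o(-6))*(-9*s(u)**2) = (-56*0)*(-9*(12*5)**2) = 0*(-9*60**2) = 0*(-9*3600) = 0*(-32400) = 0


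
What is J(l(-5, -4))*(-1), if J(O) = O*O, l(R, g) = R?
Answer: -25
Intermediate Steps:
J(O) = O**2
J(l(-5, -4))*(-1) = (-5)**2*(-1) = 25*(-1) = -25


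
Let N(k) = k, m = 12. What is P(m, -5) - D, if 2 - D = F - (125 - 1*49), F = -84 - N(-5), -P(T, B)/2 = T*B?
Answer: -37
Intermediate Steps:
P(T, B) = -2*B*T (P(T, B) = -2*T*B = -2*B*T)
F = -79 (F = -84 - 1*(-5) = -84 + 5 = -79)
D = 157 (D = 2 - (-79 - (125 - 1*49)) = 2 - (-79 - (125 - 49)) = 2 - (-79 - 1*76) = 2 - (-79 - 76) = 2 - 1*(-155) = 2 + 155 = 157)
P(m, -5) - D = -2*(-5)*12 - 1*157 = 120 - 157 = -37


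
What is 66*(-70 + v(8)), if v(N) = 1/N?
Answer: -18447/4 ≈ -4611.8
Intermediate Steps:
66*(-70 + v(8)) = 66*(-70 + 1/8) = 66*(-70 + ⅛) = 66*(-559/8) = -18447/4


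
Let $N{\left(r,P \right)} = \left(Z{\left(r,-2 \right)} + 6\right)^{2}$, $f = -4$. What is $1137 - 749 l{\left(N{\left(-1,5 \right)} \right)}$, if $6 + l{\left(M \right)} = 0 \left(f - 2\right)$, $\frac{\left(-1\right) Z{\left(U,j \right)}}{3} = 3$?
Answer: $5631$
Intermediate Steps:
$Z{\left(U,j \right)} = -9$ ($Z{\left(U,j \right)} = \left(-3\right) 3 = -9$)
$N{\left(r,P \right)} = 9$ ($N{\left(r,P \right)} = \left(-9 + 6\right)^{2} = \left(-3\right)^{2} = 9$)
$l{\left(M \right)} = -6$ ($l{\left(M \right)} = -6 + 0 \left(-4 - 2\right) = -6 + 0 \left(-6\right) = -6 + 0 = -6$)
$1137 - 749 l{\left(N{\left(-1,5 \right)} \right)} = 1137 - -4494 = 1137 + 4494 = 5631$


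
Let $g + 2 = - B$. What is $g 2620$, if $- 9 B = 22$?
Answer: $\frac{10480}{9} \approx 1164.4$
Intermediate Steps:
$B = - \frac{22}{9}$ ($B = \left(- \frac{1}{9}\right) 22 = - \frac{22}{9} \approx -2.4444$)
$g = \frac{4}{9}$ ($g = -2 - - \frac{22}{9} = -2 + \frac{22}{9} = \frac{4}{9} \approx 0.44444$)
$g 2620 = \frac{4}{9} \cdot 2620 = \frac{10480}{9}$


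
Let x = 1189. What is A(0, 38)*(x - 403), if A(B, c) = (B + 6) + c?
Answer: 34584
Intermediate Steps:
A(B, c) = 6 + B + c (A(B, c) = (6 + B) + c = 6 + B + c)
A(0, 38)*(x - 403) = (6 + 0 + 38)*(1189 - 403) = 44*786 = 34584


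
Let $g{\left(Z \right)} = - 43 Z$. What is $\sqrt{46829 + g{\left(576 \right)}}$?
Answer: $\sqrt{22061} \approx 148.53$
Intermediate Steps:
$\sqrt{46829 + g{\left(576 \right)}} = \sqrt{46829 - 24768} = \sqrt{22061}$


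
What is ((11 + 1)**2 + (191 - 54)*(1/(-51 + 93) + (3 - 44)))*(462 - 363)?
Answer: -7581057/14 ≈ -5.4150e+5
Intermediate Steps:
((11 + 1)**2 + (191 - 54)*(1/(-51 + 93) + (3 - 44)))*(462 - 363) = (12**2 + 137*(1/42 - 41))*99 = (144 + 137*(1/42 - 41))*99 = (144 + 137*(-1721/42))*99 = (144 - 235777/42)*99 = -229729/42*99 = -7581057/14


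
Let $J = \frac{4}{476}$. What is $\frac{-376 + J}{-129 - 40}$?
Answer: $\frac{44743}{20111} \approx 2.2248$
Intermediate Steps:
$J = \frac{1}{119}$ ($J = 4 \cdot \frac{1}{476} = \frac{1}{119} \approx 0.0084034$)
$\frac{-376 + J}{-129 - 40} = \frac{-376 + \frac{1}{119}}{-129 - 40} = - \frac{44743}{119 \left(-169\right)} = \left(- \frac{44743}{119}\right) \left(- \frac{1}{169}\right) = \frac{44743}{20111}$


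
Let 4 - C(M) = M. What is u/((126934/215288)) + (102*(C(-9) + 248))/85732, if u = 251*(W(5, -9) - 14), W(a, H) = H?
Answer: -26637322645955/2720576422 ≈ -9791.1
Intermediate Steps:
C(M) = 4 - M
u = -5773 (u = 251*(-9 - 14) = 251*(-23) = -5773)
u/((126934/215288)) + (102*(C(-9) + 248))/85732 = -5773/(126934/215288) + (102*((4 - 1*(-9)) + 248))/85732 = -5773/(126934*(1/215288)) + (102*((4 + 9) + 248))*(1/85732) = -5773/63467/107644 + (102*(13 + 248))*(1/85732) = -5773*107644/63467 + (102*261)*(1/85732) = -621428812/63467 + 26622*(1/85732) = -621428812/63467 + 13311/42866 = -26637322645955/2720576422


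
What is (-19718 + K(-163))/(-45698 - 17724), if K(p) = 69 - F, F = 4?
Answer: 19653/63422 ≈ 0.30988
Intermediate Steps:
K(p) = 65 (K(p) = 69 - 1*4 = 69 - 4 = 65)
(-19718 + K(-163))/(-45698 - 17724) = (-19718 + 65)/(-45698 - 17724) = -19653/(-63422) = -19653*(-1/63422) = 19653/63422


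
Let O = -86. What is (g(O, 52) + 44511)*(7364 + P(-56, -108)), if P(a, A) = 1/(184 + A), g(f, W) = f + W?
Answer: 24892220205/76 ≈ 3.2753e+8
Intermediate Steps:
g(f, W) = W + f
(g(O, 52) + 44511)*(7364 + P(-56, -108)) = ((52 - 86) + 44511)*(7364 + 1/(184 - 108)) = (-34 + 44511)*(7364 + 1/76) = 44477*(7364 + 1/76) = 44477*(559665/76) = 24892220205/76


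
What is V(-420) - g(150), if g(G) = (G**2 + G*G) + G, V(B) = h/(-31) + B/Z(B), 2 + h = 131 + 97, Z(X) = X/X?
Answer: -1412896/31 ≈ -45577.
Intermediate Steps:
Z(X) = 1
h = 226 (h = -2 + (131 + 97) = -2 + 228 = 226)
V(B) = -226/31 + B (V(B) = 226/(-31) + B/1 = 226*(-1/31) + B*1 = -226/31 + B)
g(G) = G + 2*G**2 (g(G) = (G**2 + G**2) + G = 2*G**2 + G = G + 2*G**2)
V(-420) - g(150) = (-226/31 - 420) - 150*(1 + 2*150) = -13246/31 - 150*(1 + 300) = -13246/31 - 150*301 = -13246/31 - 1*45150 = -13246/31 - 45150 = -1412896/31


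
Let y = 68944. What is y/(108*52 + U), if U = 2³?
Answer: 8618/703 ≈ 12.259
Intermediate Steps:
U = 8
y/(108*52 + U) = 68944/(108*52 + 8) = 68944/(5616 + 8) = 68944/5624 = 68944*(1/5624) = 8618/703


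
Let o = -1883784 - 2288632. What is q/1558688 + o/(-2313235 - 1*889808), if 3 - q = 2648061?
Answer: -989174445143/2496272343792 ≈ -0.39626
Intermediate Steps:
q = -2648058 (q = 3 - 1*2648061 = 3 - 2648061 = -2648058)
o = -4172416
q/1558688 + o/(-2313235 - 1*889808) = -2648058/1558688 - 4172416/(-2313235 - 1*889808) = -2648058*1/1558688 - 4172416/(-2313235 - 889808) = -1324029/779344 - 4172416/(-3203043) = -1324029/779344 - 4172416*(-1/3203043) = -1324029/779344 + 4172416/3203043 = -989174445143/2496272343792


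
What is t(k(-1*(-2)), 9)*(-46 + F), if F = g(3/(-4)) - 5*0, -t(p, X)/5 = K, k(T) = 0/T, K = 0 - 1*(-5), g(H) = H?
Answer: 4675/4 ≈ 1168.8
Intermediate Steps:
K = 5 (K = 0 + 5 = 5)
k(T) = 0
t(p, X) = -25 (t(p, X) = -5*5 = -25)
F = -¾ (F = 3/(-4) - 5*0 = 3*(-¼) + 0 = -¾ + 0 = -¾ ≈ -0.75000)
t(k(-1*(-2)), 9)*(-46 + F) = -25*(-46 - ¾) = -25*(-187/4) = 4675/4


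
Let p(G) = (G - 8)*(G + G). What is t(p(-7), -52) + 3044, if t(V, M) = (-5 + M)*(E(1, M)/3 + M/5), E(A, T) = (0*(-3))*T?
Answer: 18184/5 ≈ 3636.8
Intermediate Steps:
E(A, T) = 0 (E(A, T) = 0*T = 0)
p(G) = 2*G*(-8 + G) (p(G) = (-8 + G)*(2*G) = 2*G*(-8 + G))
t(V, M) = M*(-5 + M)/5 (t(V, M) = (-5 + M)*(0/3 + M/5) = (-5 + M)*(0*(⅓) + M*(⅕)) = (-5 + M)*(0 + M/5) = (-5 + M)*(M/5) = M*(-5 + M)/5)
t(p(-7), -52) + 3044 = (⅕)*(-52)*(-5 - 52) + 3044 = (⅕)*(-52)*(-57) + 3044 = 2964/5 + 3044 = 18184/5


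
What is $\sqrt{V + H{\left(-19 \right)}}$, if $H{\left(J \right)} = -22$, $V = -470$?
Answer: $2 i \sqrt{123} \approx 22.181 i$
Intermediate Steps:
$\sqrt{V + H{\left(-19 \right)}} = \sqrt{-470 - 22} = \sqrt{-492} = 2 i \sqrt{123}$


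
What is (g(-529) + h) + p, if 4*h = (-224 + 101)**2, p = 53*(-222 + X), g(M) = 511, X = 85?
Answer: -11871/4 ≈ -2967.8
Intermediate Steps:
p = -7261 (p = 53*(-222 + 85) = 53*(-137) = -7261)
h = 15129/4 (h = (-224 + 101)**2/4 = (1/4)*(-123)**2 = (1/4)*15129 = 15129/4 ≈ 3782.3)
(g(-529) + h) + p = (511 + 15129/4) - 7261 = 17173/4 - 7261 = -11871/4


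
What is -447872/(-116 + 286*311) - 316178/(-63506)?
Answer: -89116873/1410309495 ≈ -0.063190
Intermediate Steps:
-447872/(-116 + 286*311) - 316178/(-63506) = -447872/(-116 + 88946) - 316178*(-1/63506) = -447872/88830 + 158089/31753 = -447872*1/88830 + 158089/31753 = -223936/44415 + 158089/31753 = -89116873/1410309495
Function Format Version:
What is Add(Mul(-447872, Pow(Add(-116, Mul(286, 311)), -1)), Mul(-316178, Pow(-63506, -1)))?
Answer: Rational(-89116873, 1410309495) ≈ -0.063190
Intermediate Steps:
Add(Mul(-447872, Pow(Add(-116, Mul(286, 311)), -1)), Mul(-316178, Pow(-63506, -1))) = Add(Mul(-447872, Pow(Add(-116, 88946), -1)), Mul(-316178, Rational(-1, 63506))) = Add(Mul(-447872, Pow(88830, -1)), Rational(158089, 31753)) = Add(Mul(-447872, Rational(1, 88830)), Rational(158089, 31753)) = Add(Rational(-223936, 44415), Rational(158089, 31753)) = Rational(-89116873, 1410309495)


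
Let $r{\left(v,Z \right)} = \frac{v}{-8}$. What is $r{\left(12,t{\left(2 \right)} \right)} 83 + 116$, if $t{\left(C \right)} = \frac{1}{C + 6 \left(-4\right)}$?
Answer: $- \frac{17}{2} \approx -8.5$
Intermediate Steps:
$t{\left(C \right)} = \frac{1}{-24 + C}$ ($t{\left(C \right)} = \frac{1}{C - 24} = \frac{1}{-24 + C}$)
$r{\left(v,Z \right)} = - \frac{v}{8}$ ($r{\left(v,Z \right)} = v \left(- \frac{1}{8}\right) = - \frac{v}{8}$)
$r{\left(12,t{\left(2 \right)} \right)} 83 + 116 = \left(- \frac{1}{8}\right) 12 \cdot 83 + 116 = \left(- \frac{3}{2}\right) 83 + 116 = - \frac{249}{2} + 116 = - \frac{17}{2}$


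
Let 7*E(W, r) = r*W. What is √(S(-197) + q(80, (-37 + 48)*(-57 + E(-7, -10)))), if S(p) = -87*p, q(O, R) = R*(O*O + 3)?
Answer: 2*I*√823303 ≈ 1814.7*I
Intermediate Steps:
E(W, r) = W*r/7 (E(W, r) = (r*W)/7 = (W*r)/7 = W*r/7)
q(O, R) = R*(3 + O²) (q(O, R) = R*(O² + 3) = R*(3 + O²))
√(S(-197) + q(80, (-37 + 48)*(-57 + E(-7, -10)))) = √(-87*(-197) + ((-37 + 48)*(-57 + (⅐)*(-7)*(-10)))*(3 + 80²)) = √(17139 + (11*(-57 + 10))*(3 + 6400)) = √(17139 + (11*(-47))*6403) = √(17139 - 517*6403) = √(17139 - 3310351) = √(-3293212) = 2*I*√823303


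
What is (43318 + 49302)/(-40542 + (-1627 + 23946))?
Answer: -92620/18223 ≈ -5.0826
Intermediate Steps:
(43318 + 49302)/(-40542 + (-1627 + 23946)) = 92620/(-40542 + 22319) = 92620/(-18223) = 92620*(-1/18223) = -92620/18223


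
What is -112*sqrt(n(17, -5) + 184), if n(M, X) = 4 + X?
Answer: -112*sqrt(183) ≈ -1515.1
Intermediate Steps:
-112*sqrt(n(17, -5) + 184) = -112*sqrt((4 - 5) + 184) = -112*sqrt(-1 + 184) = -112*sqrt(183)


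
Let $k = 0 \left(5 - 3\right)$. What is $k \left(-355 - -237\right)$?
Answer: $0$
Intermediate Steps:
$k = 0$ ($k = 0 \cdot 2 = 0$)
$k \left(-355 - -237\right) = 0 \left(-355 - -237\right) = 0 \left(-355 + 237\right) = 0 \left(-118\right) = 0$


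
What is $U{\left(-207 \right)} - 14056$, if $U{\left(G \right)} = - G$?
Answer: $-13849$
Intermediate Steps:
$U{\left(-207 \right)} - 14056 = \left(-1\right) \left(-207\right) - 14056 = 207 - 14056 = -13849$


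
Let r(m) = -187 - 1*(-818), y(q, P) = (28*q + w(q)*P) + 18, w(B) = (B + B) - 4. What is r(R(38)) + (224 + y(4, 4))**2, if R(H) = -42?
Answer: 137531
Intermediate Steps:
w(B) = -4 + 2*B (w(B) = 2*B - 4 = -4 + 2*B)
y(q, P) = 18 + 28*q + P*(-4 + 2*q) (y(q, P) = (28*q + (-4 + 2*q)*P) + 18 = (28*q + P*(-4 + 2*q)) + 18 = 18 + 28*q + P*(-4 + 2*q))
r(m) = 631 (r(m) = -187 + 818 = 631)
r(R(38)) + (224 + y(4, 4))**2 = 631 + (224 + (18 + 28*4 + 2*4*(-2 + 4)))**2 = 631 + (224 + (18 + 112 + 2*4*2))**2 = 631 + (224 + (18 + 112 + 16))**2 = 631 + (224 + 146)**2 = 631 + 370**2 = 631 + 136900 = 137531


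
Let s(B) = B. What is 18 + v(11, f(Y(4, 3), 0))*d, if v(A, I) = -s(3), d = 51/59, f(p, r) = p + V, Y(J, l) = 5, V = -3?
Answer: 909/59 ≈ 15.407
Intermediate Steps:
f(p, r) = -3 + p (f(p, r) = p - 3 = -3 + p)
d = 51/59 (d = 51*(1/59) = 51/59 ≈ 0.86441)
v(A, I) = -3 (v(A, I) = -1*3 = -3)
18 + v(11, f(Y(4, 3), 0))*d = 18 - 3*51/59 = 18 - 153/59 = 909/59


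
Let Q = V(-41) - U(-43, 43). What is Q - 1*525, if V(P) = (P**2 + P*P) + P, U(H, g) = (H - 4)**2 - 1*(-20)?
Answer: 567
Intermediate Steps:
U(H, g) = 20 + (-4 + H)**2 (U(H, g) = (-4 + H)**2 + 20 = 20 + (-4 + H)**2)
V(P) = P + 2*P**2 (V(P) = (P**2 + P**2) + P = 2*P**2 + P = P + 2*P**2)
Q = 1092 (Q = -41*(1 + 2*(-41)) - (20 + (-4 - 43)**2) = -41*(1 - 82) - (20 + (-47)**2) = -41*(-81) - (20 + 2209) = 3321 - 1*2229 = 3321 - 2229 = 1092)
Q - 1*525 = 1092 - 1*525 = 1092 - 525 = 567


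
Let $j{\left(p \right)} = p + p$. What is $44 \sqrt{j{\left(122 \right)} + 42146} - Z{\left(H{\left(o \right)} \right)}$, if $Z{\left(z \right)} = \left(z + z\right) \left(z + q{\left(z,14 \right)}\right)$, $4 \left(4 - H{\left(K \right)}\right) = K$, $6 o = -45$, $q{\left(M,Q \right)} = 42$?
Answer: $- \frac{18001}{32} + 132 \sqrt{4710} \approx 8496.6$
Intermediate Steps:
$j{\left(p \right)} = 2 p$
$o = - \frac{15}{2}$ ($o = \frac{1}{6} \left(-45\right) = - \frac{15}{2} \approx -7.5$)
$H{\left(K \right)} = 4 - \frac{K}{4}$
$Z{\left(z \right)} = 2 z \left(42 + z\right)$ ($Z{\left(z \right)} = \left(z + z\right) \left(z + 42\right) = 2 z \left(42 + z\right)$)
$44 \sqrt{j{\left(122 \right)} + 42146} - Z{\left(H{\left(o \right)} \right)} = 44 \sqrt{2 \cdot 122 + 42146} - 2 \left(4 - - \frac{15}{8}\right) \left(42 + \left(4 - - \frac{15}{8}\right)\right) = 44 \sqrt{244 + 42146} - 2 \left(4 + \frac{15}{8}\right) \left(42 + \left(4 + \frac{15}{8}\right)\right) = 44 \sqrt{42390} - 2 \cdot \frac{47}{8} \left(42 + \frac{47}{8}\right) = 44 \cdot 3 \sqrt{4710} - 2 \cdot \frac{47}{8} \cdot \frac{383}{8} = 132 \sqrt{4710} - \frac{18001}{32} = - \frac{18001}{32} + 132 \sqrt{4710}$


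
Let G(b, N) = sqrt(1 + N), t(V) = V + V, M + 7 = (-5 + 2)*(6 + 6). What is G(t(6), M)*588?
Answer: 588*I*sqrt(42) ≈ 3810.7*I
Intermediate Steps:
M = -43 (M = -7 + (-5 + 2)*(6 + 6) = -7 - 3*12 = -7 - 36 = -43)
t(V) = 2*V
G(t(6), M)*588 = sqrt(1 - 43)*588 = sqrt(-42)*588 = (I*sqrt(42))*588 = 588*I*sqrt(42)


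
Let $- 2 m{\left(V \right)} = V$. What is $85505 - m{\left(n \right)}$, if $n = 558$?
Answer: $85784$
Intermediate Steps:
$m{\left(V \right)} = - \frac{V}{2}$
$85505 - m{\left(n \right)} = 85505 - \left(- \frac{1}{2}\right) 558 = 85505 - -279 = 85505 + 279 = 85784$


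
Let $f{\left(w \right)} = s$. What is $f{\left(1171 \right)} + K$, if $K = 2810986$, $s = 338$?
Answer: $2811324$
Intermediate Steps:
$f{\left(w \right)} = 338$
$f{\left(1171 \right)} + K = 338 + 2810986 = 2811324$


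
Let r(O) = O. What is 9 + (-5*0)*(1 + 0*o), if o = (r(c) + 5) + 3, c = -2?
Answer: 9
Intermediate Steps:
o = 6 (o = (-2 + 5) + 3 = 3 + 3 = 6)
9 + (-5*0)*(1 + 0*o) = 9 + (-5*0)*(1 + 0*6) = 9 + 0*(1 + 0) = 9 + 0*1 = 9 + 0 = 9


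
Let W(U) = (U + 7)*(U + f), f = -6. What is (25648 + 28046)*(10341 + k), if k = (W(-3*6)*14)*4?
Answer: 1349061750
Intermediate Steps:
W(U) = (-6 + U)*(7 + U) (W(U) = (U + 7)*(U - 6) = (7 + U)*(-6 + U) = (-6 + U)*(7 + U))
k = 14784 (k = ((-42 - 3*6 + (-3*6)²)*14)*4 = ((-42 - 18 + (-18)²)*14)*4 = ((-42 - 18 + 324)*14)*4 = (264*14)*4 = 3696*4 = 14784)
(25648 + 28046)*(10341 + k) = (25648 + 28046)*(10341 + 14784) = 53694*25125 = 1349061750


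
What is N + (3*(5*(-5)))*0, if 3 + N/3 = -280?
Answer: -849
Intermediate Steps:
N = -849 (N = -9 + 3*(-280) = -9 - 840 = -849)
N + (3*(5*(-5)))*0 = -849 + (3*(5*(-5)))*0 = -849 + (3*(-25))*0 = -849 - 75*0 = -849 + 0 = -849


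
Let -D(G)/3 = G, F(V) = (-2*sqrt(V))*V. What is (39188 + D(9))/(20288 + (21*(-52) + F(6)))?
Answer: 187933639/92121388 + 117483*sqrt(6)/92121388 ≈ 2.0432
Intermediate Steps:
F(V) = -2*V**(3/2)
D(G) = -3*G
(39188 + D(9))/(20288 + (21*(-52) + F(6))) = (39188 - 3*9)/(20288 + (21*(-52) - 12*sqrt(6))) = (39188 - 27)/(20288 + (-1092 - 12*sqrt(6))) = 39161/(20288 + (-1092 - 12*sqrt(6))) = 39161/(19196 - 12*sqrt(6))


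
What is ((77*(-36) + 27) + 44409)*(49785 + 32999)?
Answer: 3449112576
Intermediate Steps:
((77*(-36) + 27) + 44409)*(49785 + 32999) = ((-2772 + 27) + 44409)*82784 = (-2745 + 44409)*82784 = 41664*82784 = 3449112576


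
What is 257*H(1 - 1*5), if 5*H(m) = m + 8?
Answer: 1028/5 ≈ 205.60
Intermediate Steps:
H(m) = 8/5 + m/5 (H(m) = (m + 8)/5 = (8 + m)/5 = 8/5 + m/5)
257*H(1 - 1*5) = 257*(8/5 + (1 - 1*5)/5) = 257*(8/5 + (1 - 5)/5) = 257*(8/5 + (⅕)*(-4)) = 257*(8/5 - ⅘) = 257*(⅘) = 1028/5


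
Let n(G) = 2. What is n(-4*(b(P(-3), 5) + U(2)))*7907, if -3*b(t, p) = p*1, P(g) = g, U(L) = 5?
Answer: 15814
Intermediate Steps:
b(t, p) = -p/3
n(-4*(b(P(-3), 5) + U(2)))*7907 = 2*7907 = 15814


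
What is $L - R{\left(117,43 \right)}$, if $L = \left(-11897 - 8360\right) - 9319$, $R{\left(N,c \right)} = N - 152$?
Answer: $-29541$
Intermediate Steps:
$R{\left(N,c \right)} = -152 + N$
$L = -29576$ ($L = -20257 - 9319 = -29576$)
$L - R{\left(117,43 \right)} = -29576 - \left(-152 + 117\right) = -29576 - -35 = -29576 + 35 = -29541$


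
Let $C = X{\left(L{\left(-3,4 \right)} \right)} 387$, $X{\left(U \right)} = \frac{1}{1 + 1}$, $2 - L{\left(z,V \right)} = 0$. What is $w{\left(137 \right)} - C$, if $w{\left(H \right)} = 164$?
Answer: $- \frac{59}{2} \approx -29.5$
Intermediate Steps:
$L{\left(z,V \right)} = 2$ ($L{\left(z,V \right)} = 2 - 0 = 2 + 0 = 2$)
$X{\left(U \right)} = \frac{1}{2}$
$C = \frac{387}{2}$ ($C = \frac{1}{2} \cdot 387 = \frac{387}{2} \approx 193.5$)
$w{\left(137 \right)} - C = 164 - \frac{387}{2} = - \frac{59}{2}$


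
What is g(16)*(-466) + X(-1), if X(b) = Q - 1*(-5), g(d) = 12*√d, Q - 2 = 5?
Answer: -22356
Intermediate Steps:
Q = 7 (Q = 2 + 5 = 7)
X(b) = 12 (X(b) = 7 - 1*(-5) = 7 + 5 = 12)
g(16)*(-466) + X(-1) = (12*√16)*(-466) + 12 = (12*4)*(-466) + 12 = 48*(-466) + 12 = -22368 + 12 = -22356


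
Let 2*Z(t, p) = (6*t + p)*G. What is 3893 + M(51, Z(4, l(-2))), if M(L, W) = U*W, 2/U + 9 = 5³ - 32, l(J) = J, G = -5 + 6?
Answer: 163517/42 ≈ 3893.3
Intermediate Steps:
G = 1
U = 1/42 (U = 2/(-9 + (5³ - 32)) = 2/(-9 + (125 - 32)) = 2/(-9 + 93) = 2/84 = 2*(1/84) = 1/42 ≈ 0.023810)
Z(t, p) = p/2 + 3*t (Z(t, p) = ((6*t + p)*1)/2 = ((p + 6*t)*1)/2 = (p + 6*t)/2 = p/2 + 3*t)
M(L, W) = W/42
3893 + M(51, Z(4, l(-2))) = 3893 + ((½)*(-2) + 3*4)/42 = 3893 + (-1 + 12)/42 = 3893 + (1/42)*11 = 3893 + 11/42 = 163517/42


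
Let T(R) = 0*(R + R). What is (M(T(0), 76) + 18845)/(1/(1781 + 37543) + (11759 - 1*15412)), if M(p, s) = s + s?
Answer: -747038028/143650571 ≈ -5.2004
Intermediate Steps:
T(R) = 0 (T(R) = 0*(2*R) = 0)
M(p, s) = 2*s
(M(T(0), 76) + 18845)/(1/(1781 + 37543) + (11759 - 1*15412)) = (2*76 + 18845)/(1/(1781 + 37543) + (11759 - 1*15412)) = (152 + 18845)/(1/39324 + (11759 - 15412)) = 18997/(1/39324 - 3653) = 18997/(-143650571/39324) = 18997*(-39324/143650571) = -747038028/143650571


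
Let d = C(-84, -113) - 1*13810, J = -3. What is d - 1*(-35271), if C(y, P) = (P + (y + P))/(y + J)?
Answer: 1867417/87 ≈ 21465.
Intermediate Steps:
C(y, P) = (y + 2*P)/(-3 + y) (C(y, P) = (P + (y + P))/(y - 3) = (P + (P + y))/(-3 + y) = (y + 2*P)/(-3 + y))
d = -1201160/87 (d = (-84 + 2*(-113))/(-3 - 84) - 1*13810 = (-84 - 226)/(-87) - 13810 = -1/87*(-310) - 13810 = 310/87 - 13810 = -1201160/87 ≈ -13806.)
d - 1*(-35271) = -1201160/87 - 1*(-35271) = -1201160/87 + 35271 = 1867417/87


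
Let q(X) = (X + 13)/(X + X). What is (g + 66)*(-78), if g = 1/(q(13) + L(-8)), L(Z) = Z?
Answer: -35958/7 ≈ -5136.9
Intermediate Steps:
q(X) = (13 + X)/(2*X) (q(X) = (13 + X)/((2*X)) = (13 + X)*(1/(2*X)) = (13 + X)/(2*X))
g = -1/7 (g = 1/((1/2)*(13 + 13)/13 - 8) = 1/((1/2)*(1/13)*26 - 8) = 1/(1 - 8) = 1/(-7) = -1/7 ≈ -0.14286)
(g + 66)*(-78) = (-1/7 + 66)*(-78) = (461/7)*(-78) = -35958/7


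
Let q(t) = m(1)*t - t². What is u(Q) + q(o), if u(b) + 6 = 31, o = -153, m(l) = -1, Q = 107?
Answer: -23231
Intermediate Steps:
u(b) = 25 (u(b) = -6 + 31 = 25)
q(t) = -t - t²
u(Q) + q(o) = 25 - 1*(-153)*(1 - 153) = 25 - 1*(-153)*(-152) = 25 - 23256 = -23231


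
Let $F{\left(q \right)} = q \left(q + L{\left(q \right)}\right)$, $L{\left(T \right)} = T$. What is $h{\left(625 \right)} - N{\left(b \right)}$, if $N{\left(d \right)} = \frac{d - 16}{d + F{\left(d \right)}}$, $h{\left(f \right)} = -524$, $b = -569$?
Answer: $- \frac{113000929}{215651} \approx -524.0$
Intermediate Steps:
$F{\left(q \right)} = 2 q^{2}$ ($F{\left(q \right)} = q \left(q + q\right) = q 2 q = 2 q^{2}$)
$N{\left(d \right)} = \frac{-16 + d}{d + 2 d^{2}}$ ($N{\left(d \right)} = \frac{d - 16}{d + 2 d^{2}} = \frac{-16 + d}{d + 2 d^{2}}$)
$h{\left(625 \right)} - N{\left(b \right)} = -524 - \frac{-16 - 569}{\left(-569\right) \left(1 + 2 \left(-569\right)\right)} = -524 - \left(- \frac{1}{569}\right) \frac{1}{1 - 1138} \left(-585\right) = -524 - \left(- \frac{1}{569}\right) \frac{1}{-1137} \left(-585\right) = -524 - \left(- \frac{1}{569}\right) \left(- \frac{1}{1137}\right) \left(-585\right) = -524 - - \frac{195}{215651} = -524 + \frac{195}{215651} = - \frac{113000929}{215651}$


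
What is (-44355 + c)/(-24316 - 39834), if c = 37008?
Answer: 7347/64150 ≈ 0.11453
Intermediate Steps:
(-44355 + c)/(-24316 - 39834) = (-44355 + 37008)/(-24316 - 39834) = -7347/(-64150) = -7347*(-1/64150) = 7347/64150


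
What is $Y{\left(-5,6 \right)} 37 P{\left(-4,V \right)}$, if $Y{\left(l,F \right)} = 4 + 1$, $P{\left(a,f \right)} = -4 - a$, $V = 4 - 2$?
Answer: $0$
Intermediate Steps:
$V = 2$
$Y{\left(l,F \right)} = 5$
$Y{\left(-5,6 \right)} 37 P{\left(-4,V \right)} = 5 \cdot 37 \left(-4 - -4\right) = 185 \left(-4 + 4\right) = 185 \cdot 0 = 0$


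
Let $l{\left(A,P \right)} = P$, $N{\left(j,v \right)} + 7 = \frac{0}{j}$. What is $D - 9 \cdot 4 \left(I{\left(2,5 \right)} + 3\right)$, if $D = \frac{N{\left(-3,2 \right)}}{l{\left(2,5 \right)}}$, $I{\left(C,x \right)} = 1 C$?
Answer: $- \frac{907}{5} \approx -181.4$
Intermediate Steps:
$N{\left(j,v \right)} = -7$ ($N{\left(j,v \right)} = -7 + \frac{0}{j} = -7 + 0 = -7$)
$I{\left(C,x \right)} = C$
$D = - \frac{7}{5} \approx -1.4$
$D - 9 \cdot 4 \left(I{\left(2,5 \right)} + 3\right) = - \frac{7}{5} - 9 \cdot 4 \left(2 + 3\right) = - \frac{7}{5} - 9 \cdot 4 \cdot 5 = - \frac{7}{5} - 180 = - \frac{907}{5}$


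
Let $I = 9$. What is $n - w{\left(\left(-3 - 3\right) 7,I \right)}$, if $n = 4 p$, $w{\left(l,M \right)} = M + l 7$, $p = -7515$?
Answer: $-29775$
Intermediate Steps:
$w{\left(l,M \right)} = M + 7 l$
$n = -30060$ ($n = 4 \left(-7515\right) = -30060$)
$n - w{\left(\left(-3 - 3\right) 7,I \right)} = -30060 - \left(9 + 7 \left(-3 - 3\right) 7\right) = -30060 - \left(9 + 7 \left(\left(-6\right) 7\right)\right) = -30060 - \left(9 + 7 \left(-42\right)\right) = -30060 - \left(9 - 294\right) = -30060 - -285 = -30060 + 285 = -29775$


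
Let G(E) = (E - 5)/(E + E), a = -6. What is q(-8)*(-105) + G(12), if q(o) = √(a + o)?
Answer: 7/24 - 105*I*√14 ≈ 0.29167 - 392.87*I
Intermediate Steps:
q(o) = √(-6 + o)
G(E) = (-5 + E)/(2*E) (G(E) = (-5 + E)/((2*E)) = (-5 + E)*(1/(2*E)) = (-5 + E)/(2*E))
q(-8)*(-105) + G(12) = √(-6 - 8)*(-105) + (½)*(-5 + 12)/12 = √(-14)*(-105) + (½)*(1/12)*7 = (I*√14)*(-105) + 7/24 = -105*I*√14 + 7/24 = 7/24 - 105*I*√14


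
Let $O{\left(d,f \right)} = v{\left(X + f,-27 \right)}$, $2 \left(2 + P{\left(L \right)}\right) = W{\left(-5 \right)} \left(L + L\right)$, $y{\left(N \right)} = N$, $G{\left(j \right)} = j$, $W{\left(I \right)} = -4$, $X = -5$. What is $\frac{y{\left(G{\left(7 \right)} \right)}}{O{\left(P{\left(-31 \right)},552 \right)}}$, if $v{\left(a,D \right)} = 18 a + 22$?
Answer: $\frac{7}{9868} \approx 0.00070936$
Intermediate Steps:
$P{\left(L \right)} = -2 - 4 L$ ($P{\left(L \right)} = -2 + \frac{\left(-4\right) \left(L + L\right)}{2} = -2 + \frac{\left(-4\right) 2 L}{2} = -2 + \frac{\left(-8\right) L}{2} = -2 - 4 L$)
$v{\left(a,D \right)} = 22 + 18 a$
$O{\left(d,f \right)} = -68 + 18 f$ ($O{\left(d,f \right)} = 22 + 18 \left(-5 + f\right) = 22 + \left(-90 + 18 f\right) = -68 + 18 f$)
$\frac{y{\left(G{\left(7 \right)} \right)}}{O{\left(P{\left(-31 \right)},552 \right)}} = \frac{7}{-68 + 18 \cdot 552} = \frac{7}{-68 + 9936} = \frac{7}{9868}$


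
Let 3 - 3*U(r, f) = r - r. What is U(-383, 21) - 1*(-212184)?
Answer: 212185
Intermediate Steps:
U(r, f) = 1 (U(r, f) = 1 - (r - r)/3 = 1 - ⅓*0 = 1 + 0 = 1)
U(-383, 21) - 1*(-212184) = 1 - 1*(-212184) = 1 + 212184 = 212185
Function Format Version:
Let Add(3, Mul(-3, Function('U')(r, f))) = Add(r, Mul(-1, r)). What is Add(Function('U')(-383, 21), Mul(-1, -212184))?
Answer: 212185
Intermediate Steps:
Function('U')(r, f) = 1 (Function('U')(r, f) = Add(1, Mul(Rational(-1, 3), Add(r, Mul(-1, r)))) = Add(1, Mul(Rational(-1, 3), 0)) = Add(1, 0) = 1)
Add(Function('U')(-383, 21), Mul(-1, -212184)) = Add(1, Mul(-1, -212184)) = Add(1, 212184) = 212185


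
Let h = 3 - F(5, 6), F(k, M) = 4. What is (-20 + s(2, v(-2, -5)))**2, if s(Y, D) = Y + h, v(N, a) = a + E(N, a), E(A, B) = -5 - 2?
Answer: 361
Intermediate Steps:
E(A, B) = -7
v(N, a) = -7 + a (v(N, a) = a - 7 = -7 + a)
h = -1 (h = 3 - 1*4 = 3 - 4 = -1)
s(Y, D) = -1 + Y (s(Y, D) = Y - 1 = -1 + Y)
(-20 + s(2, v(-2, -5)))**2 = (-20 + (-1 + 2))**2 = (-20 + 1)**2 = (-19)**2 = 361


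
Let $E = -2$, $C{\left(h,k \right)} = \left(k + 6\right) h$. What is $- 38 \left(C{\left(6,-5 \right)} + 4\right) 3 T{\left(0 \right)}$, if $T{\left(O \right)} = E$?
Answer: $2280$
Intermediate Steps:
$C{\left(h,k \right)} = h \left(6 + k\right)$ ($C{\left(h,k \right)} = \left(6 + k\right) h = h \left(6 + k\right)$)
$T{\left(O \right)} = -2$
$- 38 \left(C{\left(6,-5 \right)} + 4\right) 3 T{\left(0 \right)} = - 38 \left(6 \left(6 - 5\right) + 4\right) 3 \left(-2\right) = - 38 \left(6 \cdot 1 + 4\right) 3 \left(-2\right) = - 38 \left(6 + 4\right) 3 \left(-2\right) = - 38 \cdot 10 \cdot 3 \left(-2\right) = \left(-38\right) 30 \left(-2\right) = \left(-1140\right) \left(-2\right) = 2280$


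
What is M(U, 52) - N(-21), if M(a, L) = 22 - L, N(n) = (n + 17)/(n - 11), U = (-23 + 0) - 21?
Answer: -241/8 ≈ -30.125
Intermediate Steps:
U = -44 (U = -23 - 21 = -44)
N(n) = (17 + n)/(-11 + n)
M(U, 52) - N(-21) = (22 - 1*52) - (17 - 21)/(-11 - 21) = (22 - 52) - (-4)/(-32) = -30 - (-1)*(-4)/32 = -30 - 1*1/8 = -30 - 1/8 = -241/8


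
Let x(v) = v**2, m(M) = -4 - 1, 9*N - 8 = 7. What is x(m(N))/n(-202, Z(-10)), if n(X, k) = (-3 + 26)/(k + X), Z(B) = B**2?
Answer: -2550/23 ≈ -110.87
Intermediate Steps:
N = 5/3 (N = 8/9 + (1/9)*7 = 8/9 + 7/9 = 5/3 ≈ 1.6667)
m(M) = -5
n(X, k) = 23/(X + k)
x(m(N))/n(-202, Z(-10)) = (-5)**2/((23/(-202 + (-10)**2))) = 25/((23/(-202 + 100))) = 25/((23/(-102))) = 25/((23*(-1/102))) = 25/(-23/102) = 25*(-102/23) = -2550/23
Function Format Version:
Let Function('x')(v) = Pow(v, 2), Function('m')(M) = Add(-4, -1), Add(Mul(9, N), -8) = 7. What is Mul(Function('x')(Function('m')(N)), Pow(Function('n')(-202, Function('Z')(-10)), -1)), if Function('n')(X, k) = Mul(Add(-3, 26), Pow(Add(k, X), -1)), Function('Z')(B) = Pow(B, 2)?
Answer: Rational(-2550, 23) ≈ -110.87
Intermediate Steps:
N = Rational(5, 3) (N = Add(Rational(8, 9), Mul(Rational(1, 9), 7)) = Add(Rational(8, 9), Rational(7, 9)) = Rational(5, 3) ≈ 1.6667)
Function('m')(M) = -5
Function('n')(X, k) = Mul(23, Pow(Add(X, k), -1))
Mul(Function('x')(Function('m')(N)), Pow(Function('n')(-202, Function('Z')(-10)), -1)) = Mul(Pow(-5, 2), Pow(Mul(23, Pow(Add(-202, Pow(-10, 2)), -1)), -1)) = Mul(25, Pow(Mul(23, Pow(Add(-202, 100), -1)), -1)) = Mul(25, Pow(Mul(23, Pow(-102, -1)), -1)) = Mul(25, Pow(Mul(23, Rational(-1, 102)), -1)) = Mul(25, Pow(Rational(-23, 102), -1)) = Mul(25, Rational(-102, 23)) = Rational(-2550, 23)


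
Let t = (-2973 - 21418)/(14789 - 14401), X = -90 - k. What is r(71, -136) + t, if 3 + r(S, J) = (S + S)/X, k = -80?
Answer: -155323/1940 ≈ -80.063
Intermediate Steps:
X = -10 (X = -90 - 1*(-80) = -90 + 80 = -10)
t = -24391/388 ≈ -62.863
r(S, J) = -3 - S/5 (r(S, J) = -3 + (S + S)/(-10) = -3 + (2*S)*(-⅒) = -3 - S/5)
r(71, -136) + t = (-3 - ⅕*71) - 24391/388 = (-3 - 71/5) - 24391/388 = -86/5 - 24391/388 = -155323/1940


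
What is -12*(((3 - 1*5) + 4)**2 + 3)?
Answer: -84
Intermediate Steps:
-12*(((3 - 1*5) + 4)**2 + 3) = -12*(((3 - 5) + 4)**2 + 3) = -12*((-2 + 4)**2 + 3) = -12*(2**2 + 3) = -12*(4 + 3) = -12*7 = -84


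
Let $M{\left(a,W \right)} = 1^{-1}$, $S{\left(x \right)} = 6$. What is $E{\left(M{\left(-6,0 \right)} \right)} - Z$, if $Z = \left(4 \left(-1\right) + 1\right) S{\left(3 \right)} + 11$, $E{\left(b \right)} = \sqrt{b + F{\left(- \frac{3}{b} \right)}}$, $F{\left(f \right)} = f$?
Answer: $7 + i \sqrt{2} \approx 7.0 + 1.4142 i$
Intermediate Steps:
$M{\left(a,W \right)} = 1$
$E{\left(b \right)} = \sqrt{b - \frac{3}{b}}$
$Z = -7$ ($Z = \left(4 \left(-1\right) + 1\right) 6 + 11 = \left(-4 + 1\right) 6 + 11 = \left(-3\right) 6 + 11 = -18 + 11 = -7$)
$E{\left(M{\left(-6,0 \right)} \right)} - Z = \sqrt{1 - \frac{3}{1}} - -7 = \sqrt{1 - 3} + 7 = \sqrt{-2} + 7 = i \sqrt{2} + 7 = 7 + i \sqrt{2}$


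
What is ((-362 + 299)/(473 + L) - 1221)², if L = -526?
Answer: 4179622500/2809 ≈ 1.4879e+6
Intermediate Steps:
((-362 + 299)/(473 + L) - 1221)² = ((-362 + 299)/(473 - 526) - 1221)² = (-63/(-53) - 1221)² = (-63*(-1/53) - 1221)² = (63/53 - 1221)² = (-64650/53)² = 4179622500/2809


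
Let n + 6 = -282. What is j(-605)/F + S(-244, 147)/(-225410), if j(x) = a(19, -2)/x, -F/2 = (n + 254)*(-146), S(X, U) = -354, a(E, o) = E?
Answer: 42611251/27078232808 ≈ 0.0015736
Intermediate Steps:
n = -288 (n = -6 - 282 = -288)
F = -9928 (F = -2*(-288 + 254)*(-146) = -(-68)*(-146) = -2*4964 = -9928)
j(x) = 19/x
j(-605)/F + S(-244, 147)/(-225410) = (19/(-605))/(-9928) - 354/(-225410) = (19*(-1/605))*(-1/9928) - 354*(-1/225410) = -19/605*(-1/9928) + 177/112705 = 19/6006440 + 177/112705 = 42611251/27078232808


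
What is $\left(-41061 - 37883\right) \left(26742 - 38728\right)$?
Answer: $946222784$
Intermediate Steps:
$\left(-41061 - 37883\right) \left(26742 - 38728\right) = \left(-78944\right) \left(-11986\right) = 946222784$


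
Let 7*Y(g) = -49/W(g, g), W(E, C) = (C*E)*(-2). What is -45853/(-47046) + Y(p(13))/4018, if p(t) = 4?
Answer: 421137475/432070464 ≈ 0.97470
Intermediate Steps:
W(E, C) = -2*C*E
Y(g) = 7/(2*g**2) (Y(g) = (-49*(-1/(2*g**2)))/7 = (-(-49)/(2*g**2))/7 = (49/(2*g**2))/7 = 7/(2*g**2))
-45853/(-47046) + Y(p(13))/4018 = -45853/(-47046) + ((7/2)/4**2)/4018 = -45853*(-1/47046) + ((7/2)*(1/16))*(1/4018) = 45853/47046 + (7/32)*(1/4018) = 45853/47046 + 1/18368 = 421137475/432070464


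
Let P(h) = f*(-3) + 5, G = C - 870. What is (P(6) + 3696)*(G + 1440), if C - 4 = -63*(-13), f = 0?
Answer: 5155493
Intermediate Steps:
C = 823 (C = 4 - 63*(-13) = 4 + 819 = 823)
G = -47 (G = 823 - 870 = -47)
P(h) = 5 (P(h) = 0*(-3) + 5 = 0 + 5 = 5)
(P(6) + 3696)*(G + 1440) = (5 + 3696)*(-47 + 1440) = 3701*1393 = 5155493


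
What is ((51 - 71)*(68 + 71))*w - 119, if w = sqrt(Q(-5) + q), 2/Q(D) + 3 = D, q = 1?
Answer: -119 - 1390*sqrt(3) ≈ -2526.6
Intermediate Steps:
Q(D) = 2/(-3 + D)
w = sqrt(3)/2 (w = sqrt(2/(-3 - 5) + 1) = sqrt(2/(-8) + 1) = sqrt(2*(-1/8) + 1) = sqrt(-1/4 + 1) = sqrt(3/4) = sqrt(3)/2 ≈ 0.86602)
((51 - 71)*(68 + 71))*w - 119 = ((51 - 71)*(68 + 71))*(sqrt(3)/2) - 119 = (-20*139)*(sqrt(3)/2) - 119 = -1390*sqrt(3) - 119 = -119 - 1390*sqrt(3)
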